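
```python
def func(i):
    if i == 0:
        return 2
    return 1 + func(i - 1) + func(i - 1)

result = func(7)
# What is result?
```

func(i) = 1 + 2·func(i-1), func(0)=2. Closed form: (2+1)·2^7 - 1 = 383.

Answer: 383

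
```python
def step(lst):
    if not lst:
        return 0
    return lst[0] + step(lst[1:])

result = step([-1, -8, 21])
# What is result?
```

(-1) + (-8) + 21 + 0 = 12

Answer: 12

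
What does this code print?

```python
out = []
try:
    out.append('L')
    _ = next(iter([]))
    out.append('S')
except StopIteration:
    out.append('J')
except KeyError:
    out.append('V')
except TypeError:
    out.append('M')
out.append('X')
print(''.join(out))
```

Execution trace: 'L' (try body) → 'J' (except StopIteration) → 'X' (after the try/except). Output: LJX

Answer: LJX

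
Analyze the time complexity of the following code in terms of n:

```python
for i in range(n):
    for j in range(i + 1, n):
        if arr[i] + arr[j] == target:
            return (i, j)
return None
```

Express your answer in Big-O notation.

This is Two sum brute force. Time complexity: O(n²).

Answer: O(n²)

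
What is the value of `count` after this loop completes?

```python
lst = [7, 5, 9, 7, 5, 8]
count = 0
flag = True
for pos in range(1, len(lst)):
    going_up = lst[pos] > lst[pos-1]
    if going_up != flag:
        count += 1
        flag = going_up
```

Count direction changes in [7, 5, 9, 7, 5, 8]
`count` takes the values: 0 → 1 → 2 → 3 → 4

Answer: 4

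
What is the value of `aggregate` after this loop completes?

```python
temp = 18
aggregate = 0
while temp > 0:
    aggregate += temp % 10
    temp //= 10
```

Sum digits of 18
`aggregate` takes the values: 0 → 8 → 9

Answer: 9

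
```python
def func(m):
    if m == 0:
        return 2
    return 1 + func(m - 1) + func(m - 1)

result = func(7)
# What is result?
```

func(m) = 1 + 2·func(m-1), func(0)=2. Closed form: (2+1)·2^7 - 1 = 383.

Answer: 383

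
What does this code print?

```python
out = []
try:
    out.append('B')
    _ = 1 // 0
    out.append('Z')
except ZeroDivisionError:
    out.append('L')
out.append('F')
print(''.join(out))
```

Execution trace: 'B' (try body) → 'L' (except ZeroDivisionError) → 'F' (after the try/except). Output: BLF

Answer: BLF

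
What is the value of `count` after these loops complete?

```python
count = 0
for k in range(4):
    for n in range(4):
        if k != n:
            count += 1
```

4² - 4 (exclude diagonal)
`count` takes the values: 0 → 1 → 2 → 3 → 4 → 5 → 6 → 7 → 8 → 9 → 10 → 11 → 12

Answer: 12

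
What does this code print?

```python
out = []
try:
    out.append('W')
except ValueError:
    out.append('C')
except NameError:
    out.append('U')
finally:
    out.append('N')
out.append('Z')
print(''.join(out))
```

Execution trace: 'W' (try body, no exception) → 'N' (finally) → 'Z' (after the try/except). Output: WNZ

Answer: WNZ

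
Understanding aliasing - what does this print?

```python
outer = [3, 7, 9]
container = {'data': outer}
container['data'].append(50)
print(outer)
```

Key concept: dict holds reference to list.
Step by step:
`outer = [3, 7, 9]` → outer = [3, 7, 9]
`container = {'data': outer}` → container = {'data': [3, 7, 9]}
`container['data'].append(50)` → outer = [3, 7, 9, 50]; container = {'data': [3, 7, 9, 50]}
`print(outer)` → prints [3, 7, 9, 50]

Answer: [3, 7, 9, 50]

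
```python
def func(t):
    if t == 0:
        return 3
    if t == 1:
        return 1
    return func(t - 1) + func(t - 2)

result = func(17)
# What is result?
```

Build up from base cases: func(0)=3, func(1)=1, func(2)=4, func(3)=5, func(4)=9, func(5)=14, func(6)=23, ..., func(17)=4558

Answer: 4558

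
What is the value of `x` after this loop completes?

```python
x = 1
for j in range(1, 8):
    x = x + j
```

Start at 1, add 1 through 7
`x` takes the values: 1 → 2 → 4 → 7 → 11 → 16 → 22 → 29

Answer: 29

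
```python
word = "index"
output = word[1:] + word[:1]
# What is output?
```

Trace:
`word = "index"` → word = 'index'
`output = word[1:] + word[:1]` → output = 'ndexi'
So output = 'ndexi'

Answer: 'ndexi'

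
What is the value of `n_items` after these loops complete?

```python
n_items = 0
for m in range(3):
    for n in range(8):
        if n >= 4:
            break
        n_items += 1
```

Inner breaks at 4, outer runs 3 times
`n_items` takes the values: 0 → 1 → 2 → 3 → 4 → 5 → 6 → 7 → 8 → 9 → 10 → 11 → 12

Answer: 12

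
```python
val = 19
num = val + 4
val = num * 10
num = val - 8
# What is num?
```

Trace:
`val = 19` → val = 19
`num = val + 4` → num = 23
`val = num * 10` → val = 230
`num = val - 8` → num = 222
So num = 222

Answer: 222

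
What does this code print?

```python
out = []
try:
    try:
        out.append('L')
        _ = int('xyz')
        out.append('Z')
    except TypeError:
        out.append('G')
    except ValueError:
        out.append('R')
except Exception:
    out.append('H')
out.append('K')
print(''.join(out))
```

Execution trace: 'L' (inner try body) → 'R' (inner except ValueError) → 'K' (after the try/except). Output: LRK

Answer: LRK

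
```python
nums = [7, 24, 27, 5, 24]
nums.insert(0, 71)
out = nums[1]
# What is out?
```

Trace:
`nums = [7, 24, 27, 5, 24]` → nums = [7, 24, 27, 5, 24]
`nums.insert(0, 71)` → nums = [71, 7, 24, 27, 5, 24]
`out = nums[1]` → out = 7
So out = 7

Answer: 7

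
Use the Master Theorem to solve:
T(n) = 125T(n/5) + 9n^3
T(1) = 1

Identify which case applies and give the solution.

a=125, b=5, f(n)=9n^3. log_5(125) = 3. Since c=3 = 3, Case 2 applies: T(n) = Θ(n^log_b(a) · log n) = O(n^3 log n).

Answer: O(n^3 log n) - Case 2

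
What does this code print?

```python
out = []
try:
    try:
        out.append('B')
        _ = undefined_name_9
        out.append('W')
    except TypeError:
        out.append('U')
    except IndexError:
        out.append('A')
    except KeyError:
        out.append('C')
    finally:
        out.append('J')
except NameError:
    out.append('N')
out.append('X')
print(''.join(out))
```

Execution trace: 'B' (try body) → 'J' (finally) → 'N' (outer except NameError) → 'X' (after the try/except). Output: BJNX

Answer: BJNX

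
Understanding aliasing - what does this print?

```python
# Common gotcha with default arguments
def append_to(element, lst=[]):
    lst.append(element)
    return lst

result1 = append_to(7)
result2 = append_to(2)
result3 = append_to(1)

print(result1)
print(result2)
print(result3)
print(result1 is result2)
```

Key concept: mutable default argument gotcha.
Step by step:
`result1 = append_to(7)` → result1 = [7]
`result2 = append_to(2)` → result1 = [7, 2] (same object as result2); result2 = [7, 2] (same object as result1)
`result3 = append_to(1)` → result1 = [7, 2, 1] (same object as result2, result3); result2 = [7, 2, 1] (same object as result1, result3); result3 = [7, 2, 1] (same object as result1, result2)
`print(result1)` → prints [7, 2, 1]
`print(result2)` → prints [7, 2, 1]
`print(result3)` → prints [7, 2, 1]
`print(result1 is result2)` → prints True

Answer:
[7, 2, 1]
[7, 2, 1]
[7, 2, 1]
True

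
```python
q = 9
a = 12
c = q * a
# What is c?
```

Trace:
`q = 9` → q = 9
`a = 12` → a = 12
`c = q * a` → c = 108
So c = 108

Answer: 108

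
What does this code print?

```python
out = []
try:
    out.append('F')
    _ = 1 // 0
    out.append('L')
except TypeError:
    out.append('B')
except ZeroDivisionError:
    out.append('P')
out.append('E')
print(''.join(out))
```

Execution trace: 'F' (try body) → 'P' (except ZeroDivisionError) → 'E' (after the try/except). Output: FPE

Answer: FPE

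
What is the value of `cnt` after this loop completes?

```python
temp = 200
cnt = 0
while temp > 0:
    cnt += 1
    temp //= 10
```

Count digits by repeated division by 10
`cnt` takes the values: 0 → 1 → 2 → 3

Answer: 3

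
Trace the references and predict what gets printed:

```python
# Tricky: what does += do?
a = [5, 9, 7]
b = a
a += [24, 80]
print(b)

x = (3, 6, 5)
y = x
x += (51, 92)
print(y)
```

Key concept: += behavior differs for mutable vs immutable.
Step by step:
`a = [5, 9, 7]` → a = [5, 9, 7]
`b = a` → b = [5, 9, 7] (same object as a)
`a += [24, 80]` → a = [5, 9, 7, 24, 80] (same object as b); b = [5, 9, 7, 24, 80] (same object as a)
`print(b)` → prints [5, 9, 7, 24, 80]
`x = (3, 6, 5)` → x = (3, 6, 5)
`y = x` → y = (3, 6, 5)
`x += (51, 92)` → x = (3, 6, 5, 51, 92)
`print(y)` → prints (3, 6, 5)

Answer:
[5, 9, 7, 24, 80]
(3, 6, 5)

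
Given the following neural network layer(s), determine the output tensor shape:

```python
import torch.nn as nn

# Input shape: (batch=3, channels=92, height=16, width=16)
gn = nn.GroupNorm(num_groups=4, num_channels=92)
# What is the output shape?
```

Input: (3, 92, 16, 16) -> Output: (3, 92, 16, 16)

Answer: (3, 92, 16, 16)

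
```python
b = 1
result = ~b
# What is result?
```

Trace:
`b = 1` → b = 1
`result = ~b` → result = -2
So result = -2

Answer: -2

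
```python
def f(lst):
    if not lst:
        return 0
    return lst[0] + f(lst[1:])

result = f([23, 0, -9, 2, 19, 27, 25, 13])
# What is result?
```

23 + 0 + (-9) + 2 + 19 + 27 + 25 + 13 + 0 = 100

Answer: 100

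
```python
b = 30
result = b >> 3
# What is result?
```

Trace:
`b = 30` → b = 30
`result = b >> 3` → result = 3
So result = 3

Answer: 3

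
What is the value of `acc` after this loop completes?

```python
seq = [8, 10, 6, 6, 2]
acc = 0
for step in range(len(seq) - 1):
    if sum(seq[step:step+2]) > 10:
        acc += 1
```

Count windows with sum > 10
`acc` takes the values: 0 → 1 → 2 → 3

Answer: 3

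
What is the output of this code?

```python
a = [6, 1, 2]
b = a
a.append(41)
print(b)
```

Key concept: basic list aliasing.
Step by step:
`a = [6, 1, 2]` → a = [6, 1, 2]
`b = a` → b = [6, 1, 2] (same object as a)
`a.append(41)` → a = [6, 1, 2, 41] (same object as b); b = [6, 1, 2, 41] (same object as a)
`print(b)` → prints [6, 1, 2, 41]

Answer: [6, 1, 2, 41]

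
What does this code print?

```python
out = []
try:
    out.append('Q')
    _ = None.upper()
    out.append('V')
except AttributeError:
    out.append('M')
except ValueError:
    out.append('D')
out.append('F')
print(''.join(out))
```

Execution trace: 'Q' (try body) → 'M' (except AttributeError) → 'F' (after the try/except). Output: QMF

Answer: QMF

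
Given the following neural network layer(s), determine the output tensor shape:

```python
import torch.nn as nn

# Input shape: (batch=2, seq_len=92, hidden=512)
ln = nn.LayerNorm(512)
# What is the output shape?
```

Input: (2, 92, 512) -> Output: (2, 92, 512)

Answer: (2, 92, 512)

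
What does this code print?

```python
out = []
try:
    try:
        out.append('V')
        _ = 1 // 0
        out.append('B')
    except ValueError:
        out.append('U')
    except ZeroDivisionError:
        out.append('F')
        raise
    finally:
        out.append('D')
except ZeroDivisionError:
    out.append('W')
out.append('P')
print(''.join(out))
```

Execution trace: 'V' (inner try body) → 'F' (inner except ZeroDivisionError) → 'D' (inner finally) → 'W' (outer except ZeroDivisionError) → 'P' (after the try/except). Output: VFDWP

Answer: VFDWP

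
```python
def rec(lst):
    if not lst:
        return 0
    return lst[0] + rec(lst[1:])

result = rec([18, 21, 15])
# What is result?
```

18 + 21 + 15 + 0 = 54

Answer: 54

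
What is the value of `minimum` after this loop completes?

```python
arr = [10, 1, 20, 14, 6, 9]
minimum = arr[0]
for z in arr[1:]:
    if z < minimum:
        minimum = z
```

Minimum of [10, 1, 20, 14, 6, 9]
`minimum` takes the values: 10 → 1

Answer: 1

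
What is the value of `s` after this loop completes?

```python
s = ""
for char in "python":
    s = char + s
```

Reverse 'python'
`s` takes the values: "" → "p" → "yp" → "typ" → "htyp" → "ohtyp" → "nohtyp"

Answer: "nohtyp"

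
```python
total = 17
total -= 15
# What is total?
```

Trace:
`total = 17` → total = 17
`total -= 15` → total = 2
So total = 2

Answer: 2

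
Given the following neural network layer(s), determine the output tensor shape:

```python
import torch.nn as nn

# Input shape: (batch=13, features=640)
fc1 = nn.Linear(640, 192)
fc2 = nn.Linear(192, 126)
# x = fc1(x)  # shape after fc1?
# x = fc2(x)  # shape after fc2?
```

Input: (13, 640) -> after fc1: (13, 192) -> Output: (13, 126)

Answer: (13, 126)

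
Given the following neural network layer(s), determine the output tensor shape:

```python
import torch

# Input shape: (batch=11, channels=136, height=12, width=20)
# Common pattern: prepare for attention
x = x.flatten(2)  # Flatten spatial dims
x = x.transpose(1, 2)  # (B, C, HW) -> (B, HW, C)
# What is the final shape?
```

Input: (11, 136, 12, 20) -> after flatten(2): (11, 136, 240) -> Output: (11, 240, 136)

Answer: (11, 240, 136)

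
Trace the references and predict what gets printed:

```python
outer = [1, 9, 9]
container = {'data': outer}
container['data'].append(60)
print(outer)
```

Key concept: dict holds reference to list.
Step by step:
`outer = [1, 9, 9]` → outer = [1, 9, 9]
`container = {'data': outer}` → container = {'data': [1, 9, 9]}
`container['data'].append(60)` → outer = [1, 9, 9, 60]; container = {'data': [1, 9, 9, 60]}
`print(outer)` → prints [1, 9, 9, 60]

Answer: [1, 9, 9, 60]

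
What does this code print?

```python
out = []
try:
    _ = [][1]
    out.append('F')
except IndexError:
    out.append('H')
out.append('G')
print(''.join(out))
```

Execution trace: 'H' (except IndexError) → 'G' (after the try/except). Output: HG

Answer: HG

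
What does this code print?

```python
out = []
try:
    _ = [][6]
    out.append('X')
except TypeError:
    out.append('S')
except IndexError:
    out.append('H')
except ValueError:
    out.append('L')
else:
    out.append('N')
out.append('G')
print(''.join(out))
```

Execution trace: 'H' (except IndexError) → 'G' (after the try/except). Output: HG

Answer: HG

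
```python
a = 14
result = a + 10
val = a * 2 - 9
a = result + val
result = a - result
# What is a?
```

Trace:
`a = 14` → a = 14
`result = a + 10` → result = 24
`val = a * 2 - 9` → val = 19
`a = result + val` → a = 43
`result = a - result` → result = 19
So a = 43

Answer: 43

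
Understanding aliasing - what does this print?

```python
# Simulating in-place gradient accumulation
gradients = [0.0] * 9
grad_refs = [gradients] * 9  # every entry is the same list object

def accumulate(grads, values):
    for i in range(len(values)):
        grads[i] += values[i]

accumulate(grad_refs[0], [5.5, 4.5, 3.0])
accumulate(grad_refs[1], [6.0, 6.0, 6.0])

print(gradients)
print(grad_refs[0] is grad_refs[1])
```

Key concept: gradient accumulation aliasing.
Step by step:
`gradients = [0.0] * 9` → gradients = [0.0, 0.0, 0.0, 0.0, 0.0, 0.0, 0.0, 0.0, 0.0]
`grad_refs = [gradients] * 9` → grad_refs = [[0.0, 0.0, 0.0, 0.0, 0.0, 0.0, 0.0, 0.0, 0.0], [0.0, 0.0, 0.0, 0.0, 0.0, 0.0, 0.0, 0.0, 0.0], [0.0, 0.0, 0.0, 0.0, 0.0, 0.0, 0.0, 0.0, 0.0], [0.0, 0.0, 0.0, 0.0, 0.0, 0.0, 0.0, 0.0, 0.0], [0.0, 0.0, 0.0, 0.0, 0.0, 0.0, 0.0, 0.0, 0.0], [0.0, 0.0, 0.0, 0.0, 0.0, 0.0, 0.0, 0.0, 0.0], [0.0, 0.0, 0.0, 0.0, 0.0, 0.0, 0.0, 0.0, 0.0], [0.0, 0.0, 0.0, 0.0, 0.0, 0.0, 0.0, 0.0, 0.0], [0.0, 0.0, 0.0, 0.0, 0.0, 0.0, 0.0, 0.0, 0.0]]
`accumulate(grad_refs[0], [5.5, 4.5, 3.0])` → gradients = [5.5, 4.5, 3.0, 0.0, 0.0, 0.0, 0.0, 0.0, 0.0]; grad_refs = [[5.5, 4.5, 3.0, 0.0, 0.0, 0.0, 0.0, 0.0, 0.0], [5.5, 4.5, 3.0, 0.0, 0.0, 0.0, 0.0, 0.0, 0.0], [5.5, 4.5, 3.0, 0.0, 0.0, 0.0, 0.0, 0.0, 0.0], [5.5, 4.5, 3.0, 0.0, 0.0, 0.0, 0.0, 0.0, 0.0], [5.5, 4.5, 3.0, 0.0, 0.0, 0.0, 0.0, 0.0, 0.0], [5.5, 4.5, 3.0, 0.0, 0.0, 0.0, 0.0, 0.0, 0.0], [5.5, 4.5, 3.0, 0.0, 0.0, 0.0, 0.0, 0.0, 0.0], [5.5, 4.5, 3.0, 0.0, 0.0, 0.0, 0.0, 0.0, 0.0], [5.5, 4.5, 3.0, 0.0, 0.0, 0.0, 0.0, 0.0, 0.0]]
`accumulate(grad_refs[1], [6.0, 6.0, 6.0])` → gradients = [11.5, 10.5, 9.0, 0.0, 0.0, 0.0, 0.0, 0.0, 0.0]; grad_refs = [[11.5, 10.5, 9.0, 0.0, 0.0, 0.0, 0.0, 0.0, 0.0], [11.5, 10.5, 9.0, 0.0, 0.0, 0.0, 0.0, 0.0, 0.0], [11.5, 10.5, 9.0, 0.0, 0.0, 0.0, 0.0, 0.0, 0.0], [11.5, 10.5, 9.0, 0.0, 0.0, 0.0, 0.0, 0.0, 0.0], [11.5, 10.5, 9.0, 0.0, 0.0, 0.0, 0.0, 0.0, 0.0], [11.5, 10.5, 9.0, 0.0, 0.0, 0.0, 0.0, 0.0, 0.0], [11.5, 10.5, 9.0, 0.0, 0.0, 0.0, 0.0, 0.0, 0.0], [11.5, 10.5, 9.0, 0.0, 0.0, 0.0, 0.0, 0.0, 0.0], [11.5, 10.5, 9.0, 0.0, 0.0, 0.0, 0.0, 0.0, 0.0]]
`print(gradients)` → prints [11.5, 10.5, 9.0, 0.0, 0.0, 0.0, 0.0, 0.0, 0.0]
`print(grad_refs[0] is grad_refs[1])` → prints True

Answer:
[11.5, 10.5, 9.0, 0.0, 0.0, 0.0, 0.0, 0.0, 0.0]
True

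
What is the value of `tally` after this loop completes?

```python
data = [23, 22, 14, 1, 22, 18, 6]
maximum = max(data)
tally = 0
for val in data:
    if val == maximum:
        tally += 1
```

Count of max value 23 in [23, 22, 14, 1, 22, 18, 6]
`tally` takes the values: 0 → 1

Answer: 1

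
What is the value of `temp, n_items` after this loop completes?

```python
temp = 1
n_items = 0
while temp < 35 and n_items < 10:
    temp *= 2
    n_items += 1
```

Double until >= 35 or 10 iterations
`temp, n_items` takes the values: (1, 0) → (2, 0) → (2, 1) → (4, 1) → (4, 2) → (8, 2) → (8, 3) → (16, 3) → (16, 4) → (32, 4) → (32, 5) → (64, 5) → (64, 6)

Answer: 64, 6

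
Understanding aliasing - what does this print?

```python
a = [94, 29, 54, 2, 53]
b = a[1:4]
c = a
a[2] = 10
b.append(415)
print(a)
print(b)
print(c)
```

Key concept: slice vs alias.
Step by step:
`a = [94, 29, 54, 2, 53]` → a = [94, 29, 54, 2, 53]
`b = a[1:4]` → b = [29, 54, 2]
`c = a` → c = [94, 29, 54, 2, 53] (same object as a)
`a[2] = 10` → a = [94, 29, 10, 2, 53] (same object as c); c = [94, 29, 10, 2, 53] (same object as a)
`b.append(415)` → b = [29, 54, 2, 415]
`print(a)` → prints [94, 29, 10, 2, 53]
`print(b)` → prints [29, 54, 2, 415]
`print(c)` → prints [94, 29, 10, 2, 53]

Answer:
[94, 29, 10, 2, 53]
[29, 54, 2, 415]
[94, 29, 10, 2, 53]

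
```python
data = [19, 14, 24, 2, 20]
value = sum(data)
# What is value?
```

Trace:
`data = [19, 14, 24, 2, 20]` → data = [19, 14, 24, 2, 20]
`value = sum(data)` → value = 79
So value = 79

Answer: 79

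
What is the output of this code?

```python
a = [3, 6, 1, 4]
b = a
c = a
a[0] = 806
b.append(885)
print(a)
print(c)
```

Key concept: multiple aliases.
Step by step:
`a = [3, 6, 1, 4]` → a = [3, 6, 1, 4]
`b = a` → b = [3, 6, 1, 4] (same object as a)
`c = a` → c = [3, 6, 1, 4] (same object as a, b)
`a[0] = 806` → a = [806, 6, 1, 4] (same object as b, c); b = [806, 6, 1, 4] (same object as a, c); c = [806, 6, 1, 4] (same object as a, b)
`b.append(885)` → a = [806, 6, 1, 4, 885] (same object as b, c); b = [806, 6, 1, 4, 885] (same object as a, c); c = [806, 6, 1, 4, 885] (same object as a, b)
`print(a)` → prints [806, 6, 1, 4, 885]
`print(c)` → prints [806, 6, 1, 4, 885]

Answer:
[806, 6, 1, 4, 885]
[806, 6, 1, 4, 885]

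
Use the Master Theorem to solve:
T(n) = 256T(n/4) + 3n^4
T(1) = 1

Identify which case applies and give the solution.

a=256, b=4, f(n)=3n^4. log_4(256) = 4. Since c=4 = 4, Case 2 applies: T(n) = Θ(n^log_b(a) · log n) = O(n^4 log n).

Answer: O(n^4 log n) - Case 2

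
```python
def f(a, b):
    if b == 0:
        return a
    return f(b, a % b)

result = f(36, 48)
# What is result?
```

f(36, 48) -> f(48, 36) -> f(36, 12) -> f(12, 0) -> 12

Answer: 12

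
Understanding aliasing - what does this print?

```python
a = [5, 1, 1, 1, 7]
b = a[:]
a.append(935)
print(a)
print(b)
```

Key concept: slice [:] creates copy.
Step by step:
`a = [5, 1, 1, 1, 7]` → a = [5, 1, 1, 1, 7]
`b = a[:]` → b = [5, 1, 1, 1, 7]
`a.append(935)` → a = [5, 1, 1, 1, 7, 935]
`print(a)` → prints [5, 1, 1, 1, 7, 935]
`print(b)` → prints [5, 1, 1, 1, 7]

Answer:
[5, 1, 1, 1, 7, 935]
[5, 1, 1, 1, 7]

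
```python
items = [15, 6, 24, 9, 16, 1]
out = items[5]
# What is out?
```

Trace:
`items = [15, 6, 24, 9, 16, 1]` → items = [15, 6, 24, 9, 16, 1]
`out = items[5]` → out = 1
So out = 1

Answer: 1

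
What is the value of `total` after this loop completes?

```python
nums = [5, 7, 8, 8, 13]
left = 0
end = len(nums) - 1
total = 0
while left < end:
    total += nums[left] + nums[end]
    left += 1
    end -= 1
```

Sum of pairs from ends
`total` takes the values: 0 → 18 → 33

Answer: 33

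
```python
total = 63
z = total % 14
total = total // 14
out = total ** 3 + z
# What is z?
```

Trace:
`total = 63` → total = 63
`z = total % 14` → z = 7
`total = total // 14` → total = 4
`out = total ** 3 + z` → out = 71
So z = 7

Answer: 7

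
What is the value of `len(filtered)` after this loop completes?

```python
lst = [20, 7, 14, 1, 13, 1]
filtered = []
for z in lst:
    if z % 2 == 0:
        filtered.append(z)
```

Count even numbers in [20, 7, 14, 1, 13, 1]
`filtered` takes the values: [] → [20] → [20, 14]
So `len(filtered)` = 2

Answer: 2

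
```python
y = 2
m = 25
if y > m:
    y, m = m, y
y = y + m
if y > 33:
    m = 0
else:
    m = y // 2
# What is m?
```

Trace:
`y = 2` → y = 2
`m = 25` → m = 25
`if y > m: ...` → y > m is False → no variable changes
`y = y + m` → y = 27
`if y > 33: ...` → y > 33 is False, take else branch → m = 13
So m = 13

Answer: 13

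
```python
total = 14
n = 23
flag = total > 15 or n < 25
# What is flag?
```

Trace:
`total = 14` → total = 14
`n = 23` → n = 23
`flag = total > 15 or n < 25` → flag = True
So flag = True

Answer: True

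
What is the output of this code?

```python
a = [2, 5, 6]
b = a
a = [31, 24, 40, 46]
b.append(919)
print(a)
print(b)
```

Key concept: rebinding vs mutation: a is rebound to a new list, b still points at the original.
Step by step:
`a = [2, 5, 6]` → a = [2, 5, 6]
`b = a` → b = [2, 5, 6] (same object as a)
`a = [31, 24, 40, 46]` → a = [31, 24, 40, 46]
`b.append(919)` → b = [2, 5, 6, 919]
`print(a)` → prints [31, 24, 40, 46]
`print(b)` → prints [2, 5, 6, 919]

Answer:
[31, 24, 40, 46]
[2, 5, 6, 919]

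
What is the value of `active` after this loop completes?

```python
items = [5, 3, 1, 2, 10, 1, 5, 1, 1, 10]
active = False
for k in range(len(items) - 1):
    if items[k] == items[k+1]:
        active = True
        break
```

Check consecutive duplicates in [5, 3, 1, 2, 10, 1, 5, 1, 1, 10]
`active` takes the values: False → True

Answer: True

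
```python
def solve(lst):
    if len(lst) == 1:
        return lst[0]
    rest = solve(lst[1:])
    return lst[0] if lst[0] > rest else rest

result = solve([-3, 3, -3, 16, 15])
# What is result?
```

Recursive max over [-3, 3, -3, 16, 15] = 16

Answer: 16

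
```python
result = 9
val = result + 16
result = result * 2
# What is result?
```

Trace:
`result = 9` → result = 9
`val = result + 16` → val = 25
`result = result * 2` → result = 18
So result = 18

Answer: 18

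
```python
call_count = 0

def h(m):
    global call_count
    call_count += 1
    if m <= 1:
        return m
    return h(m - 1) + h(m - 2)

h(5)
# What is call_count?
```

Calls(m) = 1 + Calls(m-1) + Calls(m-2); Calls(0)=Calls(1)=1. For m=5 this gives 15.

Answer: 15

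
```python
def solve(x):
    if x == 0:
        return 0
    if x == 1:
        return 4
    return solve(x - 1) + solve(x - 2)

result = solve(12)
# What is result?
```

Build up from base cases: solve(0)=0, solve(1)=4, solve(2)=4, solve(3)=8, solve(4)=12, solve(5)=20, solve(6)=32, ..., solve(12)=576

Answer: 576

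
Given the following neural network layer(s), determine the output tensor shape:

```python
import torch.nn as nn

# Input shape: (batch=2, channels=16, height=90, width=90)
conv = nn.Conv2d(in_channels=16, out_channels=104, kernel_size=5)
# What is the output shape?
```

Input: (2, 16, 90, 90) -> Output: (2, 104, 86, 86)

Answer: (2, 104, 86, 86)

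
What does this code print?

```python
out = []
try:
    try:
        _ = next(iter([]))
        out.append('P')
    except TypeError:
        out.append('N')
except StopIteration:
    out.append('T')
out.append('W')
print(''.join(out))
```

Execution trace: 'T' (outer except StopIteration) → 'W' (after the try/except). Output: TW

Answer: TW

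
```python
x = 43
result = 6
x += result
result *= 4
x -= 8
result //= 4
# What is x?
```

Trace:
`x = 43` → x = 43
`result = 6` → result = 6
`x += result` → x = 49
`result *= 4` → result = 24
`x -= 8` → x = 41
`result //= 4` → result = 6
So x = 41

Answer: 41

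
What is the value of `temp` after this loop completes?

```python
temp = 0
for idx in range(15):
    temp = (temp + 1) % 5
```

Increment mod 5, 15 times = 0
`temp` takes the values: 0 → 1 → 2 → 3 → 4 → 0 → 1 → 2 → 3 → 4 → 0 → 1 → 2 → 3 → 4 → 0

Answer: 0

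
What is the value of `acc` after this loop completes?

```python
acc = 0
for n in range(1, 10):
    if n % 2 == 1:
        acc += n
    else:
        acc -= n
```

Add odd, subtract even
`acc` takes the values: 0 → 1 → -1 → 2 → -2 → 3 → -3 → 4 → -4 → 5

Answer: 5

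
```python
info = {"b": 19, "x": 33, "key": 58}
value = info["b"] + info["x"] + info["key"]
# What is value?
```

Trace:
`info = {"b": 19, "x": 33, "key": 58}` → info = {'b': 19, 'x': 33, 'key': 58}
`value = info["b"] + info["x"] + info["key"]` → value = 110
So value = 110

Answer: 110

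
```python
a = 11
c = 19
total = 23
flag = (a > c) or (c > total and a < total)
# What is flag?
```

Trace:
`a = 11` → a = 11
`c = 19` → c = 19
`total = 23` → total = 23
`flag = (a > c) or (c > total and a < total)` → flag = False
So flag = False

Answer: False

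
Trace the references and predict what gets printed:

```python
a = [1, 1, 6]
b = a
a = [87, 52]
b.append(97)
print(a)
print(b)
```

Key concept: rebinding vs mutation: a is rebound to a new list, b still points at the original.
Step by step:
`a = [1, 1, 6]` → a = [1, 1, 6]
`b = a` → b = [1, 1, 6] (same object as a)
`a = [87, 52]` → a = [87, 52]
`b.append(97)` → b = [1, 1, 6, 97]
`print(a)` → prints [87, 52]
`print(b)` → prints [1, 1, 6, 97]

Answer:
[87, 52]
[1, 1, 6, 97]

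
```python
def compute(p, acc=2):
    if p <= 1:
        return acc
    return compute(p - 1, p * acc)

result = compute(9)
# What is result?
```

Accumulator trace (n, acc): (9, 2) -> (8, 18) -> (7, 144) -> (6, 1008) -> (5, 6048) -> (4, 30240) -> (3, 120960) -> (2, 362880) -> (1, 725760) -> return 725760

Answer: 725760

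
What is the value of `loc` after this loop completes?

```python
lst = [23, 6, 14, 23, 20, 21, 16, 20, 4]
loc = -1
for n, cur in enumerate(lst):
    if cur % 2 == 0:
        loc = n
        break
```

First even number index in [23, 6, 14, 23, 20, 21, 16, 20, 4]
`loc` takes the values: -1 → 1

Answer: 1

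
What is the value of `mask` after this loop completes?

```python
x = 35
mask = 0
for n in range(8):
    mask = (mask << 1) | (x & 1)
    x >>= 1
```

Reverse lowest 8 bits of 35
`mask` takes the values: 0 → 1 → 3 → 6 → 12 → 24 → 49 → 98 → 196

Answer: 196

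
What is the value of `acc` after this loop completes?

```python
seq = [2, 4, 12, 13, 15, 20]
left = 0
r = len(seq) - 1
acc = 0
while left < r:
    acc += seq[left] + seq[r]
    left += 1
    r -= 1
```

Sum of pairs from ends
`acc` takes the values: 0 → 22 → 41 → 66

Answer: 66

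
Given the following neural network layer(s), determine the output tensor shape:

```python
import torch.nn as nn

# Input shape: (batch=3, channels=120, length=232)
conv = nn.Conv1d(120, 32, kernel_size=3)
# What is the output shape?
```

Input: (3, 120, 232) -> Output: (3, 32, 230)

Answer: (3, 32, 230)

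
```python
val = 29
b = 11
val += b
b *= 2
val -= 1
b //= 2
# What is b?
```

Trace:
`val = 29` → val = 29
`b = 11` → b = 11
`val += b` → val = 40
`b *= 2` → b = 22
`val -= 1` → val = 39
`b //= 2` → b = 11
So b = 11

Answer: 11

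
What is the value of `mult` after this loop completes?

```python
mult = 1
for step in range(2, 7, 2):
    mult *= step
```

Product of even numbers 2 to 6
`mult` takes the values: 1 → 2 → 8 → 48

Answer: 48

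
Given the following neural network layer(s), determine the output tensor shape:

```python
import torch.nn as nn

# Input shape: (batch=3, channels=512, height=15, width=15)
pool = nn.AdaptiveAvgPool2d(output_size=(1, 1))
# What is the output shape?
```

Input: (3, 512, 15, 15) -> Output: (3, 512, 1, 1)

Answer: (3, 512, 1, 1)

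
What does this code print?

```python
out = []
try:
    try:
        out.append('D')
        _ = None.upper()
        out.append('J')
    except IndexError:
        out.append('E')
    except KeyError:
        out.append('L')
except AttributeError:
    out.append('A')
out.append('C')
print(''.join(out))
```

Execution trace: 'D' (try body) → 'A' (outer except AttributeError) → 'C' (after the try/except). Output: DAC

Answer: DAC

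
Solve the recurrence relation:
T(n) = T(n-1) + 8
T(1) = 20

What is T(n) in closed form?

Unrolling: T(n) = T(1) + 8·(n-1) = 20 + 8(n-1) = 8n + 12.

Answer: T(n) = 8n + 12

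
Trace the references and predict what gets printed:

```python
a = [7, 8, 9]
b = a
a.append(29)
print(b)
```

Key concept: basic list aliasing.
Step by step:
`a = [7, 8, 9]` → a = [7, 8, 9]
`b = a` → b = [7, 8, 9] (same object as a)
`a.append(29)` → a = [7, 8, 9, 29] (same object as b); b = [7, 8, 9, 29] (same object as a)
`print(b)` → prints [7, 8, 9, 29]

Answer: [7, 8, 9, 29]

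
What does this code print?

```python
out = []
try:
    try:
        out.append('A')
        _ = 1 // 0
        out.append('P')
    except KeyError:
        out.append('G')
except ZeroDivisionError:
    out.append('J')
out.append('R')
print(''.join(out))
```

Execution trace: 'A' (try body) → 'J' (outer except ZeroDivisionError) → 'R' (after the try/except). Output: AJR

Answer: AJR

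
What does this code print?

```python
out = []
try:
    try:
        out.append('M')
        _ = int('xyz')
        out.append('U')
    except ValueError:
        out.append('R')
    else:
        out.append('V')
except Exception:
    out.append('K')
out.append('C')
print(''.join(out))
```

Execution trace: 'M' (inner try body) → 'R' (inner except ValueError) → 'C' (after the try/except). Output: MRC

Answer: MRC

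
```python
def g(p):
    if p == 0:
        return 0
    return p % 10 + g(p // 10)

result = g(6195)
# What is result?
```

Sum of digits of 6195: 5 + 9 + 1 + 6 = 21

Answer: 21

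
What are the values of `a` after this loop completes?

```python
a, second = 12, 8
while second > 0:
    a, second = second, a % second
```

GCD of 12 and 8
`a` takes the values: 12 → 8 → 4

Answer: 4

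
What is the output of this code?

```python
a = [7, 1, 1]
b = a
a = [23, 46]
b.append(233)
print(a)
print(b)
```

Key concept: rebinding vs mutation: a is rebound to a new list, b still points at the original.
Step by step:
`a = [7, 1, 1]` → a = [7, 1, 1]
`b = a` → b = [7, 1, 1] (same object as a)
`a = [23, 46]` → a = [23, 46]
`b.append(233)` → b = [7, 1, 1, 233]
`print(a)` → prints [23, 46]
`print(b)` → prints [7, 1, 1, 233]

Answer:
[23, 46]
[7, 1, 1, 233]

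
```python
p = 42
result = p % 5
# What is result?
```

Trace:
`p = 42` → p = 42
`result = p % 5` → result = 2
So result = 2

Answer: 2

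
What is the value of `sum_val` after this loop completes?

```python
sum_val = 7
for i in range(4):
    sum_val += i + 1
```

Start at 7, add 1 to 4 = 17
`sum_val` takes the values: 7 → 8 → 10 → 13 → 17

Answer: 17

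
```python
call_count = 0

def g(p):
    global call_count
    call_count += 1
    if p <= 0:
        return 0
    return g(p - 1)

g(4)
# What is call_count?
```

Linear recursion stepping by 1: 5 calls from p=4 down to ≤0.

Answer: 5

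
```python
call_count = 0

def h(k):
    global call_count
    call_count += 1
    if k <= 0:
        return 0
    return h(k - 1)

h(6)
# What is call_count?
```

Linear recursion stepping by 1: 7 calls from k=6 down to ≤0.

Answer: 7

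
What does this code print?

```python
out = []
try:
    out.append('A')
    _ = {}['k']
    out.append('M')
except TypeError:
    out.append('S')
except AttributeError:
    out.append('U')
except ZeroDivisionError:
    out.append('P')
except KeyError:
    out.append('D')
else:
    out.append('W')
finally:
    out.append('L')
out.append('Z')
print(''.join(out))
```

Execution trace: 'A' (try body) → 'D' (except KeyError) → 'L' (finally) → 'Z' (after the try/except). Output: ADLZ

Answer: ADLZ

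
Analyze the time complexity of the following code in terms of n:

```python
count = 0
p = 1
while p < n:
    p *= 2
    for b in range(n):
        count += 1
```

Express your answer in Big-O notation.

Each loop level contributes: log n × n. Multiplying the contributions gives O(n log n).

Answer: O(n log n)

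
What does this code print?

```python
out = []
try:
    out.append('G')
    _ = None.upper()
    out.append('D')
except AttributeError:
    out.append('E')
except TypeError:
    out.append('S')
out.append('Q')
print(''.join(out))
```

Execution trace: 'G' (try body) → 'E' (except AttributeError) → 'Q' (after the try/except). Output: GEQ

Answer: GEQ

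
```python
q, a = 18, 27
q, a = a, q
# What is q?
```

Trace:
`q, a = 18, 27` → q = 18; a = 27
`q, a = a, q` → q = 27; a = 18
So q = 27

Answer: 27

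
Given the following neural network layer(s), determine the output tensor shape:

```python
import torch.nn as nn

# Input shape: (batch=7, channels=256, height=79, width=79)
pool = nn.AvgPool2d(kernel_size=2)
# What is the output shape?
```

Input: (7, 256, 79, 79) -> Output: (7, 256, 39, 39)

Answer: (7, 256, 39, 39)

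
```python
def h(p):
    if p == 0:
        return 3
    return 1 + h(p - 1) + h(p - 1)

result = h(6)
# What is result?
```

h(p) = 1 + 2·h(p-1), h(0)=3. Closed form: (3+1)·2^6 - 1 = 255.

Answer: 255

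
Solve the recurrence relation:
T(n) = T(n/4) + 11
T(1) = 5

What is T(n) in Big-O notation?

Each step divides n by 4 and adds 11. After log_4(n) steps we reach T(1)=5. So T(n) = 11·log_4(n) + 5 = O(log n).

Answer: O(log n)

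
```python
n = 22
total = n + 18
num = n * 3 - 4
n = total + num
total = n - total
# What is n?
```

Trace:
`n = 22` → n = 22
`total = n + 18` → total = 40
`num = n * 3 - 4` → num = 62
`n = total + num` → n = 102
`total = n - total` → total = 62
So n = 102

Answer: 102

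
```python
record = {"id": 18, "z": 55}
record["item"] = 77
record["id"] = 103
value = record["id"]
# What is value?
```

Trace:
`record = {"id": 18, "z": 55}` → record = {'id': 18, 'z': 55}
`record["item"] = 77` → record = {'id': 18, 'z': 55, 'item': 77}
`record["id"] = 103` → record = {'id': 103, 'z': 55, 'item': 77}
`value = record["id"]` → value = 103
So value = 103

Answer: 103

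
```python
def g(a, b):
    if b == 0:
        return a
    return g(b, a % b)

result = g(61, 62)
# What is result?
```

g(61, 62) -> g(62, 61) -> g(61, 1) -> g(1, 0) -> 1

Answer: 1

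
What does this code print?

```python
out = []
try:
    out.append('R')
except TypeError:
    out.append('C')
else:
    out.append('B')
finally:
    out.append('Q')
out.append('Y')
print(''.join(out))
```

Execution trace: 'R' (try body, no exception) → 'B' (else) → 'Q' (finally) → 'Y' (after the try/except). Output: RBQY

Answer: RBQY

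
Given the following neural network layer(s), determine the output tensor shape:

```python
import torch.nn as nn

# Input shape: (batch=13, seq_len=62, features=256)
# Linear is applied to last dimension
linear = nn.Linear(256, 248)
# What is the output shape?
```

Input: (13, 62, 256) -> Output: (13, 62, 248)

Answer: (13, 62, 248)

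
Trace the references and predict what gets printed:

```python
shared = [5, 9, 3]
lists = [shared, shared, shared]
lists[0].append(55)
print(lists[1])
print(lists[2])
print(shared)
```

Key concept: list of same reference.
Step by step:
`shared = [5, 9, 3]` → shared = [5, 9, 3]
`lists = [shared, shared, shared]` → lists = [[5, 9, 3], [5, 9, 3], [5, 9, 3]]
`lists[0].append(55)` → shared = [5, 9, 3, 55]; lists = [[5, 9, 3, 55], [5, 9, 3, 55], [5, 9, 3, 55]]
`print(lists[1])` → prints [5, 9, 3, 55]
`print(lists[2])` → prints [5, 9, 3, 55]
`print(shared)` → prints [5, 9, 3, 55]

Answer:
[5, 9, 3, 55]
[5, 9, 3, 55]
[5, 9, 3, 55]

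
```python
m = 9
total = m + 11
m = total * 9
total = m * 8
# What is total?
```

Trace:
`m = 9` → m = 9
`total = m + 11` → total = 20
`m = total * 9` → m = 180
`total = m * 8` → total = 1440
So total = 1440

Answer: 1440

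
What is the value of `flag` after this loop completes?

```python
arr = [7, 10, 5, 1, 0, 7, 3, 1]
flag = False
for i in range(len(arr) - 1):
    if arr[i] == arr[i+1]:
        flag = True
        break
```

Check consecutive duplicates in [7, 10, 5, 1, 0, 7, 3, 1]
`flag` takes the values: False

Answer: False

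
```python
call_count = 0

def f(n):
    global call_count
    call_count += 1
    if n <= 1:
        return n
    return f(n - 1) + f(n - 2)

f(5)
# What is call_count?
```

Calls(n) = 1 + Calls(n-1) + Calls(n-2); Calls(0)=Calls(1)=1. For n=5 this gives 15.

Answer: 15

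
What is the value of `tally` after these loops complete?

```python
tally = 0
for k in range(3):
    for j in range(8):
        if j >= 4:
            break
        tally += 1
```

Inner breaks at 4, outer runs 3 times
`tally` takes the values: 0 → 1 → 2 → 3 → 4 → 5 → 6 → 7 → 8 → 9 → 10 → 11 → 12

Answer: 12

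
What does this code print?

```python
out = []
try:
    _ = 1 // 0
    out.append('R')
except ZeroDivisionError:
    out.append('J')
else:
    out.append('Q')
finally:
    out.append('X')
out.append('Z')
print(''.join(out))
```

Execution trace: 'J' (except ZeroDivisionError) → 'X' (finally) → 'Z' (after the try/except). Output: JXZ

Answer: JXZ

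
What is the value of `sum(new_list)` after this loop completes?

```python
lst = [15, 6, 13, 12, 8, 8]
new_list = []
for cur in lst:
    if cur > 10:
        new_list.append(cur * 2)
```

Sum of doubled values > 10
`new_list` takes the values: [] → [30] → [30, 26] → [30, 26, 24]
So `sum(new_list)` = 80

Answer: 80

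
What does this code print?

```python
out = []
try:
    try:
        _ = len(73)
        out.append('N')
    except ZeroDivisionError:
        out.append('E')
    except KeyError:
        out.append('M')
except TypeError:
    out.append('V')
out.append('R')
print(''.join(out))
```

Execution trace: 'V' (outer except TypeError) → 'R' (after the try/except). Output: VR

Answer: VR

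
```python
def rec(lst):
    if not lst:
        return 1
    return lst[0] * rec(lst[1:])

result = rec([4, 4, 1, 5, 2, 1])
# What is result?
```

Product over [4, 4, 1, 5, 2, 1] = 4 * 4 * 1 * 5 * 2 * 1 = 160

Answer: 160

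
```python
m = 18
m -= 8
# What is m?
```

Trace:
`m = 18` → m = 18
`m -= 8` → m = 10
So m = 10

Answer: 10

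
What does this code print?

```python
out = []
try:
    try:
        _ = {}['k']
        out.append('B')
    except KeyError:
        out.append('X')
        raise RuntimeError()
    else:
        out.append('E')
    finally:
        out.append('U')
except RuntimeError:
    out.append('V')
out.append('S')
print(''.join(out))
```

Execution trace: 'X' (inner except KeyError) → 'U' (inner finally) → 'V' (outer except RuntimeError) → 'S' (after the try/except). Output: XUVS

Answer: XUVS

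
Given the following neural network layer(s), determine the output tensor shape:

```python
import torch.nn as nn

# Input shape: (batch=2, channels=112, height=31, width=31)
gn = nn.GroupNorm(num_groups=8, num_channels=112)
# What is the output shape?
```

Input: (2, 112, 31, 31) -> Output: (2, 112, 31, 31)

Answer: (2, 112, 31, 31)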